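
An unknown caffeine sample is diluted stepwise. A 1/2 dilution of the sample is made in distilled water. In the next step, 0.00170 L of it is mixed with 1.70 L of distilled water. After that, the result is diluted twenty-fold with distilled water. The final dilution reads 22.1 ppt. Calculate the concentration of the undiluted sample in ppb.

Overall dilution factor = 2 × 1001 × 20 = 4.00 × 10⁴.
Original = 22.1 ppt × 4.00 × 10⁴ = 8.85 × 10⁵ ppt = 885 ppb.

885 ppb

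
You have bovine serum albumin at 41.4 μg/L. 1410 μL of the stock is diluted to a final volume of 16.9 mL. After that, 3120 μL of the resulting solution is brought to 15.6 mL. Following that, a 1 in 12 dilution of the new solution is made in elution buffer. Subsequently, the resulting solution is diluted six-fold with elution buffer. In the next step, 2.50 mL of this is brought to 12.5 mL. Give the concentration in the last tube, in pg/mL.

Overall dilution factor = 11.99 × 5 × 12 × 6 × 5 = 2.16 × 10⁴.
41.4 μg/L / 2.16 × 10⁴ = 1.92 × 10⁻³ μg/L = 1.92 pg/mL.

1.92 pg/mL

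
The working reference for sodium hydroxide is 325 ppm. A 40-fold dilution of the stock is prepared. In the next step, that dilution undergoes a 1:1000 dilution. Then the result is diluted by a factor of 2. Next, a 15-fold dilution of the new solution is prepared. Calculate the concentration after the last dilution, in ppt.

271 ppt

Overall dilution factor = 40 × 1000 × 2 × 15 = 1.20 × 10⁶.
325 ppm / 1.20 × 10⁶ = 2.71 × 10⁻⁴ ppm = 271 ppt.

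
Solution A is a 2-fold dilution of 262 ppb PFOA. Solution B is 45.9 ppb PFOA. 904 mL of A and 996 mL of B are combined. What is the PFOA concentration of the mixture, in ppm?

C_A = 262 ppb / 2 = 131 ppb.
C_mix = (C_A·V_A + C_B·V_B)/(V_A + V_B) = (131×904 + 45.9×996) / 1900 = 86.4 ppb = 0.0864 ppm.

0.0864 ppm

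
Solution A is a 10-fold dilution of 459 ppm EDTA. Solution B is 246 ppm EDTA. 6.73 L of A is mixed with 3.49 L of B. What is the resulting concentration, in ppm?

114 ppm

C_A = 459 ppm / 10 = 45.9 ppm.
C_mix = (C_A·V_A + C_B·V_B)/(V_A + V_B) = (45.9×6.73 + 246×3.49) / 10.22 = 114 ppm.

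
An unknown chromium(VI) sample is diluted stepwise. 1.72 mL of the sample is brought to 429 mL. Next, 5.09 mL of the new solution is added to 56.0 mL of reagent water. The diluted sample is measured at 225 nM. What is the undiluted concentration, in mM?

0.674 mM

Overall dilution factor = 249.4 × 12.00 = 2994.
Original = 225 nM × 2994 = 6.74 × 10⁵ nM = 0.674 mM.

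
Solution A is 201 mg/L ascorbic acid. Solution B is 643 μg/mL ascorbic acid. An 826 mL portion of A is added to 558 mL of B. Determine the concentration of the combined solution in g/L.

0.379 g/L

C_B = 643 μg/mL = 643 mg/L.
C_mix = (C_A·V_A + C_B·V_B)/(V_A + V_B) = (201×826 + 643×558) / 1384 = 379 mg/L = 0.379 g/L.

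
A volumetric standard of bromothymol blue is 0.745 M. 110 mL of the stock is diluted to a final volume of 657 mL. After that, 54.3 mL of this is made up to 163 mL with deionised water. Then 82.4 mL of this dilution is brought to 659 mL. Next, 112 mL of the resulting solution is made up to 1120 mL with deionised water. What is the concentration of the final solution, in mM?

Overall dilution factor = 5.973 × 3.002 × 7.998 × 10 = 1434.
0.745 M / 1434 = 5.20 × 10⁻⁴ M = 0.520 mM.

0.520 mM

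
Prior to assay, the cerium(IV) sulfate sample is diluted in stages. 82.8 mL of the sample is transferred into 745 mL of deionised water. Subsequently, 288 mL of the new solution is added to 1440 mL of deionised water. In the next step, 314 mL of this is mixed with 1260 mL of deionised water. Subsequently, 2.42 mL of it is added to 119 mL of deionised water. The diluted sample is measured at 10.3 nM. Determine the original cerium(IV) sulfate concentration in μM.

155 μM

Overall dilution factor = 9.998 × 6 × 5.013 × 50.17 = 1.51 × 10⁴.
Original = 10.3 nM × 1.51 × 10⁴ = 1.55 × 10⁵ nM = 155 μM.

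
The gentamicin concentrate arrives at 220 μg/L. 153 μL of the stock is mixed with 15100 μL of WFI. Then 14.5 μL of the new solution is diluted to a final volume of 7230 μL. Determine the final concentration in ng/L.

Overall dilution factor = 99.69 × 498.6 = 4.97 × 10⁴.
220 μg/L / 4.97 × 10⁴ = 4.43 × 10⁻³ μg/L = 4.43 ng/L.

4.43 ng/L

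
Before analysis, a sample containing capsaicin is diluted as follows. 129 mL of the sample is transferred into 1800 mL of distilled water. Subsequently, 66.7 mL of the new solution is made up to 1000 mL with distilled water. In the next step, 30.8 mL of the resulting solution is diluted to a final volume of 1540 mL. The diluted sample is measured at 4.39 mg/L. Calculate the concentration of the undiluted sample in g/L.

Overall dilution factor = 14.95 × 14.99 × 50 = 1.12 × 10⁴.
Original = 4.39 mg/L × 1.12 × 10⁴ = 4.92 × 10⁴ mg/L = 49.2 g/L.

49.2 g/L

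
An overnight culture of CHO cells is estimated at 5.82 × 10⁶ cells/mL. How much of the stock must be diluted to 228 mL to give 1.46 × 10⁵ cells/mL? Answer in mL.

5.72 mL

V₁ = C₂V₂/C₁ = 1.46 × 10⁵ × 228 / 5.82 × 10⁶ = 5.72 mL.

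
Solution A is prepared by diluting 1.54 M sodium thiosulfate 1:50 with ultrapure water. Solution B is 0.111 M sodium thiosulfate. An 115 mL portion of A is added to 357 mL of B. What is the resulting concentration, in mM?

C_A = 1.54 M / 50 = 0.0308 M.
C_mix = (C_A·V_A + C_B·V_B)/(V_A + V_B) = (0.0308×115 + 0.111×357) / 472.0 = 0.0915 M = 91.5 mM.

91.5 mM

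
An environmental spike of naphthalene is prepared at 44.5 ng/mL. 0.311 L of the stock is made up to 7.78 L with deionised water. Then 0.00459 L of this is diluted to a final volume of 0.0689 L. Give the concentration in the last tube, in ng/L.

119 ng/L

Overall dilution factor = 25.02 × 15.01 = 376.
44.5 ng/mL / 376 = 0.119 ng/mL = 119 ng/L.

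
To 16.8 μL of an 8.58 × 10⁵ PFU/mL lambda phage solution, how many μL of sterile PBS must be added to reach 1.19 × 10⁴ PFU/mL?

1190 μL

V₂ = C₁V₁/C₂ = 8.58 × 10⁵ × 16.8 / 1.19 × 10⁴ = 1211 μL.
Diluent to add = V₂ − V₁ = 1211 − 16.8 = 1190 μL.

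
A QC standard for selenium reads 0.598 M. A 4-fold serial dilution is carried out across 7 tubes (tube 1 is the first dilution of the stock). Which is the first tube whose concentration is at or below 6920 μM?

Tube n has concentration 0.598 M / 4ⁿ.
Need 4ⁿ ≥ 0.598 M / 6920 μM = 86.4, so n ≥ 3.22.
First such tube: n = 4.

tube 4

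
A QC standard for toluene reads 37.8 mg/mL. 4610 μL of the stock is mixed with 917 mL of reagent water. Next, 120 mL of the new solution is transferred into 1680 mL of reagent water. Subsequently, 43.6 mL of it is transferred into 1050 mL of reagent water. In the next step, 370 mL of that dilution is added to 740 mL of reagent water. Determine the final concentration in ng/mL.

Overall dilution factor = 199.9 × 15 × 25.08 × 3 = 2.26 × 10⁵.
37.8 mg/mL / 2.26 × 10⁵ = 1.68 × 10⁻⁴ mg/mL = 168 ng/mL.

168 ng/mL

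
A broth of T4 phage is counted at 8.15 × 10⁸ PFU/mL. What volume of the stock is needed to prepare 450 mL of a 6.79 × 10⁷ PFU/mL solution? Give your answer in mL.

V₁ = C₂V₂/C₁ = 6.79 × 10⁷ × 450 / 8.15 × 10⁸ = 37.5 mL.

37.5 mL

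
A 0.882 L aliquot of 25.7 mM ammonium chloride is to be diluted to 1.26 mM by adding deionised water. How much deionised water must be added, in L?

17.1 L

V₂ = C₁V₁/C₂ = 25.7 × 0.882 / 1.26 = 18.0 L.
Diluent to add = V₂ − V₁ = 18.0 − 0.882 = 17.1 L.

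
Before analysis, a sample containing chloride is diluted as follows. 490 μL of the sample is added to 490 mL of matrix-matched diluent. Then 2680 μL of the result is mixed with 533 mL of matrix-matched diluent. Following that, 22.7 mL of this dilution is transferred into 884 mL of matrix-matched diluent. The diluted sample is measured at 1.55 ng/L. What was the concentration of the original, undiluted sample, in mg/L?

Overall dilution factor = 1001 × 199.9 × 39.94 = 7.99 × 10⁶.
Original = 1.55 ng/L × 7.99 × 10⁶ = 1.24 × 10⁷ ng/L = 12.4 mg/L.

12.4 mg/L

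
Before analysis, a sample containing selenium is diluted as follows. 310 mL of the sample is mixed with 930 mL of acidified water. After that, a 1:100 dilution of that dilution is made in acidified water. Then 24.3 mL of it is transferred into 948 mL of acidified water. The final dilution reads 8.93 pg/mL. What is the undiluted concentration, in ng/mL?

Overall dilution factor = 4 × 100 × 40.01 = 1.60 × 10⁴.
Original = 8.93 pg/mL × 1.60 × 10⁴ = 1.43 × 10⁵ pg/mL = 143 ng/mL.

143 ng/mL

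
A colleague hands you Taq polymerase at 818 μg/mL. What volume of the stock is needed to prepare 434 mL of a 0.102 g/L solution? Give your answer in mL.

54.1 mL

0.102 g/L = 102 μg/mL.
V₁ = C₂V₂/C₁ = 102 × 434 / 818 = 54.1 mL.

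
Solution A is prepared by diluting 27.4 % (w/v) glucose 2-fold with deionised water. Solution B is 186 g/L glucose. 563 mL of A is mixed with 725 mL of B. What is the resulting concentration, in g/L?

C_A = 27.4 % (w/v) / 2 = 13.7 % (w/v).
C_B = 186 g/L = 18.6 % (w/v).
C_mix = (C_A·V_A + C_B·V_B)/(V_A + V_B) = (13.7×563 + 18.6×725) / 1288 = 16.5 % (w/v) = 165 g/L.

165 g/L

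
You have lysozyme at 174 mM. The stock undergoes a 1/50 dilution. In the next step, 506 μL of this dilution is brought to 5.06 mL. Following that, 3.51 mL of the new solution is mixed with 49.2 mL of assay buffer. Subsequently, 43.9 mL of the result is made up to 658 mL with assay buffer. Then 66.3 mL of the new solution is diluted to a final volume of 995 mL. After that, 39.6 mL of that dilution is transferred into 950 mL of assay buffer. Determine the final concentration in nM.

4.12 nM

Overall dilution factor = 50 × 10 × 15.02 × 14.99 × 15.01 × 24.99 = 4.22 × 10⁷.
174 mM / 4.22 × 10⁷ = 4.12 × 10⁻⁶ mM = 4.12 nM.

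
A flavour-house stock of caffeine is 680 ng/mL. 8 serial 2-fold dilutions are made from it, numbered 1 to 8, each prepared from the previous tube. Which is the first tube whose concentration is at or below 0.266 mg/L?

Tube n has concentration 680 ng/mL / 2ⁿ.
Need 2ⁿ ≥ 680 ng/mL / 0.266 mg/L = 2.56, so n ≥ 1.35.
First such tube: n = 2.

tube 2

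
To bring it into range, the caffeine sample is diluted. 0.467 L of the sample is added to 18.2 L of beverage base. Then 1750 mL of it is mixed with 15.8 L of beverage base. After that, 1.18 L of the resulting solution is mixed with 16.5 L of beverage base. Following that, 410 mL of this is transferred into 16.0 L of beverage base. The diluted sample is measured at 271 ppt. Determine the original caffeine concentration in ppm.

Overall dilution factor = 39.97 × 10.03 × 14.98 × 40.02 = 2.40 × 10⁵.
Original = 271 ppt × 2.40 × 10⁵ = 6.51 × 10⁷ ppt = 65.1 ppm.

65.1 ppm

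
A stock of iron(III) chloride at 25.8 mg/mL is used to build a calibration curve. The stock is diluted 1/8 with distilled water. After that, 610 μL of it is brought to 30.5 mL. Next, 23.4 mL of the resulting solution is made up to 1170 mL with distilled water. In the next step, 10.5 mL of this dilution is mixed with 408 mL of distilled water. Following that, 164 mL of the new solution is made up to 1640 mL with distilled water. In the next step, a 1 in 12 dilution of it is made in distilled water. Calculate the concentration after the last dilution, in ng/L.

270 ng/L

Overall dilution factor = 8 × 50 × 50 × 39.86 × 10 × 12 = 9.57 × 10⁷.
25.8 mg/mL / 9.57 × 10⁷ = 2.70 × 10⁻⁷ mg/mL = 270 ng/L.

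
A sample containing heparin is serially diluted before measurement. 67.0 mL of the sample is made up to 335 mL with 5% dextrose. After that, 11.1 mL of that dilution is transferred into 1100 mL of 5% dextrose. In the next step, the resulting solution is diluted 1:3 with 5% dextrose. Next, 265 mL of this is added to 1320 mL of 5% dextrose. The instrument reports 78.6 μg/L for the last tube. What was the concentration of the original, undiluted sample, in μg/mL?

Overall dilution factor = 5 × 100.1 × 3 × 5.981 = 8981.
Original = 78.6 μg/L × 8981 = 7.06 × 10⁵ μg/L = 706 μg/mL.

706 μg/mL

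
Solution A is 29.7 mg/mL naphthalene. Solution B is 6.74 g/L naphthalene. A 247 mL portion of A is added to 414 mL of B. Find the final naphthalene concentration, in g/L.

15.3 g/L

C_B = 6.74 g/L = 6.74 mg/mL.
C_mix = (C_A·V_A + C_B·V_B)/(V_A + V_B) = (29.7×247 + 6.74×414) / 661.0 = 15.3 mg/mL = 15.3 g/L.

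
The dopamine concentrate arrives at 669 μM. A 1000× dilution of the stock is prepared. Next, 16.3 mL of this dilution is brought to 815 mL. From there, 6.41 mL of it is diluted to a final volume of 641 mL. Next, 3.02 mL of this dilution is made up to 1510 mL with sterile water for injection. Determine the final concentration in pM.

Overall dilution factor = 1000 × 50 × 100 × 500 = 2.50 × 10⁹.
669 μM / 2.50 × 10⁹ = 2.68 × 10⁻⁷ μM = 0.268 pM.

0.268 pM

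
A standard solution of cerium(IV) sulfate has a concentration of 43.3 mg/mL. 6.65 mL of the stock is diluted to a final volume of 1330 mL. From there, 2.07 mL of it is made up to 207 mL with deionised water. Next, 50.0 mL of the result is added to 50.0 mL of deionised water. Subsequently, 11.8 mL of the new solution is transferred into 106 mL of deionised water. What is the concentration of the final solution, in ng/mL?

108 ng/mL

Overall dilution factor = 200 × 100 × 2 × 9.983 = 3.99 × 10⁵.
43.3 mg/mL / 3.99 × 10⁵ = 1.08 × 10⁻⁴ mg/mL = 108 ng/mL.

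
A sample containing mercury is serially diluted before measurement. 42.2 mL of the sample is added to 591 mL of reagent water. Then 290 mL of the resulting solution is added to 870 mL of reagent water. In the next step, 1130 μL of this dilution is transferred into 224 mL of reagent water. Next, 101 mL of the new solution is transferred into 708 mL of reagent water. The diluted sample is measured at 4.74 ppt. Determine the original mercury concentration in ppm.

Overall dilution factor = 15.00 × 4 × 199.2 × 8.010 = 9.58 × 10⁴.
Original = 4.74 ppt × 9.58 × 10⁴ = 4.54 × 10⁵ ppt = 0.454 ppm.

0.454 ppm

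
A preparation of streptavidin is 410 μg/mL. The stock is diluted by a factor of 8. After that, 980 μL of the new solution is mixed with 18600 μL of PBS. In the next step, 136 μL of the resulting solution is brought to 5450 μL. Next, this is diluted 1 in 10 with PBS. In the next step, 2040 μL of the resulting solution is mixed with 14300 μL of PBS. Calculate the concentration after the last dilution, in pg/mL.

Overall dilution factor = 8 × 19.98 × 40.07 × 10 × 8.010 = 5.13 × 10⁵.
410 μg/mL / 5.13 × 10⁵ = 7.99 × 10⁻⁴ μg/mL = 799 pg/mL.

799 pg/mL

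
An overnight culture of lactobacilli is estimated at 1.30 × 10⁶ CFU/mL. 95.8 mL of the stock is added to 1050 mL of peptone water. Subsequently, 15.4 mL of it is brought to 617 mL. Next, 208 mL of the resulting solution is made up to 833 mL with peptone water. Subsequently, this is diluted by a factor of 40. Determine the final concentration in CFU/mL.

16.9 CFU/mL

Overall dilution factor = 11.96 × 40.06 × 4.005 × 40 = 7.68 × 10⁴.
1.30 × 10⁶ CFU/mL / 7.68 × 10⁴ = 16.9 CFU/mL.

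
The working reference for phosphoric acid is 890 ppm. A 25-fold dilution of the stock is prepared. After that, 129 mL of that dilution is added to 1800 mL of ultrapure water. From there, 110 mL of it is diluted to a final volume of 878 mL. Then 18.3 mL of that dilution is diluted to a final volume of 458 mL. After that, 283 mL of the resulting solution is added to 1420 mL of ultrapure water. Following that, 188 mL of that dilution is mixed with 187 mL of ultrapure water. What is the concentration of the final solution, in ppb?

Overall dilution factor = 25 × 14.95 × 7.982 × 25.03 × 6.018 × 1.995 = 8.96 × 10⁵.
890 ppm / 8.96 × 10⁵ = 9.93 × 10⁻⁴ ppm = 0.993 ppb.

0.993 ppb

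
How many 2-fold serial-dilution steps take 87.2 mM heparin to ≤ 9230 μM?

4

Need 2ⁿ ≥ 9.45, so n ≥ log(9.45)/log(2) = 3.24.
Minimum whole steps: n = 4.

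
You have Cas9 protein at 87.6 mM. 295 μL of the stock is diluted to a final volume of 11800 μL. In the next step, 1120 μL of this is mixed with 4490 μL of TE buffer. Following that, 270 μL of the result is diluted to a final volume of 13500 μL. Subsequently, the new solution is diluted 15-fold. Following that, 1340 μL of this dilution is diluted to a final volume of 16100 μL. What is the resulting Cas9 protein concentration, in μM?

0.0485 μM

Overall dilution factor = 40 × 5.009 × 50 × 15 × 12.01 = 1.81 × 10⁶.
87.6 mM / 1.81 × 10⁶ = 4.85 × 10⁻⁵ mM = 0.0485 μM.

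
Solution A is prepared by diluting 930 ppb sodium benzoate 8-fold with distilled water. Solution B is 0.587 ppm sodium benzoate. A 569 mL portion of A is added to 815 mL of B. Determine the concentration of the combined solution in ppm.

0.393 ppm

C_A = 930 ppb / 8 = 116 ppb.
C_B = 0.587 ppm = 587 ppb.
C_mix = (C_A·V_A + C_B·V_B)/(V_A + V_B) = (116×569 + 587×815) / 1384 = 393 ppb = 0.393 ppm.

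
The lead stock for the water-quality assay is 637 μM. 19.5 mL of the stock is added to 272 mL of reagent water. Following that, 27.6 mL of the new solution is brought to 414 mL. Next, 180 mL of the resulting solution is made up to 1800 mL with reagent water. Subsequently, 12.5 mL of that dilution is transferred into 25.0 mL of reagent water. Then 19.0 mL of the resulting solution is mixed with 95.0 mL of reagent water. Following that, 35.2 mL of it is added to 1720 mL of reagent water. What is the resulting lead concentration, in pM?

Overall dilution factor = 14.95 × 15 × 10 × 3 × 6 × 49.86 = 2.01 × 10⁶.
637 μM / 2.01 × 10⁶ = 3.17 × 10⁻⁴ μM = 317 pM.

317 pM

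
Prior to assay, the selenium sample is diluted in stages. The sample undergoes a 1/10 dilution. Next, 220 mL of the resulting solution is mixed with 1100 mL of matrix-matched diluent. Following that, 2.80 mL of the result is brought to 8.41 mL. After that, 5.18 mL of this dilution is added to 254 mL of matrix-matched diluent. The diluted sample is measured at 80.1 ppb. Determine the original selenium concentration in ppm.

Overall dilution factor = 10 × 6 × 3.004 × 50.03 = 9017.
Original = 80.1 ppb × 9017 = 7.22 × 10⁵ ppb = 722 ppm.

722 ppm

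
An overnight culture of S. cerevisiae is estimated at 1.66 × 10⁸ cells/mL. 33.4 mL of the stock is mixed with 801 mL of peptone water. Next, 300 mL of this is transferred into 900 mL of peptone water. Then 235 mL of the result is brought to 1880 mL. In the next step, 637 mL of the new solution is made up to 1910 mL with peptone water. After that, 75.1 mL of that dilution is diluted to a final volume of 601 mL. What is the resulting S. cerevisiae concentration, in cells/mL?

Overall dilution factor = 24.98 × 4 × 8 × 2.998 × 8.003 = 1.92 × 10⁴.
1.66 × 10⁸ cells/mL / 1.92 × 10⁴ = 8650 cells/mL.

8650 cells/mL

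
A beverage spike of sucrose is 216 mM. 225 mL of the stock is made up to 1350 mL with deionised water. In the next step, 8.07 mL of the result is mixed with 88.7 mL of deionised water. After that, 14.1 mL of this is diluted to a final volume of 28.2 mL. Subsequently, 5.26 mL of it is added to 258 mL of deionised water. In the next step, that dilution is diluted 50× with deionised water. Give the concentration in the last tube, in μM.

Overall dilution factor = 6 × 11.99 × 2 × 50.05 × 50 = 3.60 × 10⁵.
216 mM / 3.60 × 10⁵ = 6.00 × 10⁻⁴ mM = 0.600 μM.

0.600 μM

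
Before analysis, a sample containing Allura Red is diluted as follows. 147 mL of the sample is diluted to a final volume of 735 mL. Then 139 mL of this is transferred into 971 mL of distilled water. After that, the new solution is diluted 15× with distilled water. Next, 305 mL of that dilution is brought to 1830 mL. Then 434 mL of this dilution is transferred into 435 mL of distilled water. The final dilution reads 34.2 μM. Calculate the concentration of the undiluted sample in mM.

246 mM

Overall dilution factor = 5 × 7.986 × 15 × 6 × 2.002 = 7195.
Original = 34.2 μM × 7195 = 2.46 × 10⁵ μM = 246 mM.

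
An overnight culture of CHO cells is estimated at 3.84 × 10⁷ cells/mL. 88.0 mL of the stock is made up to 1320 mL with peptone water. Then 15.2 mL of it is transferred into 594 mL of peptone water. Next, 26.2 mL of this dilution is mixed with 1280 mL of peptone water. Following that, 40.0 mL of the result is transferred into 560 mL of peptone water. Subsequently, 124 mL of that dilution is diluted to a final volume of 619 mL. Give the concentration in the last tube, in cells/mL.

Overall dilution factor = 15 × 40.08 × 49.85 × 15 × 4.992 = 2.24 × 10⁶.
3.84 × 10⁷ cells/mL / 2.24 × 10⁶ = 17.1 cells/mL.

17.1 cells/mL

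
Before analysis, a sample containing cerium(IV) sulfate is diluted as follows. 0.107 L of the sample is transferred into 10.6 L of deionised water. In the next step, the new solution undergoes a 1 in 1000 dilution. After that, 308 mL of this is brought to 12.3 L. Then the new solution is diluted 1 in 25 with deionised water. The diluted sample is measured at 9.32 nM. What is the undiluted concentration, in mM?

931 mM

Overall dilution factor = 100.1 × 1000 × 39.94 × 25 = 9.99 × 10⁷.
Original = 9.32 nM × 9.99 × 10⁷ = 9.31 × 10⁸ nM = 931 mM.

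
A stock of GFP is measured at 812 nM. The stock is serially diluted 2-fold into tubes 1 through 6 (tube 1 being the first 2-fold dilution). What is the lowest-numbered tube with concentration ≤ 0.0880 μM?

Tube n has concentration 812 nM / 2ⁿ.
Need 2ⁿ ≥ 812 nM / 0.0880 μM = 9.23, so n ≥ 3.21.
First such tube: n = 4.

tube 4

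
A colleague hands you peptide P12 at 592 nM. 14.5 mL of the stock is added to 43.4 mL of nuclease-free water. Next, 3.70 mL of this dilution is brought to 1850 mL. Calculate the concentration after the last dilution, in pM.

Overall dilution factor = 3.993 × 500 = 1997.
592 nM / 1997 = 0.297 nM = 297 pM.

297 pM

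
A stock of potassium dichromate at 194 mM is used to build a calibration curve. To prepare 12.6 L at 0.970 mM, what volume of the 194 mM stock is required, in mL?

63.0 mL

V₁ = C₂V₂/C₁ = 0.970 × 12.6 / 194 = 0.0630 L = 63.0 mL.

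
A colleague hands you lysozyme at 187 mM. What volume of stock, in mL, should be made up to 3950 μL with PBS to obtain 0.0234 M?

0.0234 M = 23.4 mM.
V₁ = C₂V₂/C₁ = 23.4 × 3950 / 187 = 494 μL = 0.494 mL.

0.494 mL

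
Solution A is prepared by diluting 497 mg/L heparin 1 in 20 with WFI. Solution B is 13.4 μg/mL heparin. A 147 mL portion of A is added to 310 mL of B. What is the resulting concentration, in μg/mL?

17.1 μg/mL

C_A = 497 mg/L / 20 = 24.9 mg/L.
C_B = 13.4 μg/mL = 13.4 mg/L.
C_mix = (C_A·V_A + C_B·V_B)/(V_A + V_B) = (24.9×147 + 13.4×310) / 457.0 = 17.1 mg/L = 17.1 μg/mL.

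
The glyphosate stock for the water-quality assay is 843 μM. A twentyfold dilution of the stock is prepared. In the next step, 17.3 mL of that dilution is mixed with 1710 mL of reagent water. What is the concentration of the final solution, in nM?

422 nM

Overall dilution factor = 20 × 99.84 = 1997.
843 μM / 1997 = 0.422 μM = 422 nM.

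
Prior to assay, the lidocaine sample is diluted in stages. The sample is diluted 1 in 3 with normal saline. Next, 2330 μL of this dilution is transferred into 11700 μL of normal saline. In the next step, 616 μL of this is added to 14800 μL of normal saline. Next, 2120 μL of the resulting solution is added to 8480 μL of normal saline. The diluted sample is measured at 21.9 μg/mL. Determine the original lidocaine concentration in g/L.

49.5 g/L

Overall dilution factor = 3 × 6.021 × 25.03 × 5 = 2260.
Original = 21.9 μg/mL × 2260 = 4.95 × 10⁴ μg/mL = 49.5 g/L.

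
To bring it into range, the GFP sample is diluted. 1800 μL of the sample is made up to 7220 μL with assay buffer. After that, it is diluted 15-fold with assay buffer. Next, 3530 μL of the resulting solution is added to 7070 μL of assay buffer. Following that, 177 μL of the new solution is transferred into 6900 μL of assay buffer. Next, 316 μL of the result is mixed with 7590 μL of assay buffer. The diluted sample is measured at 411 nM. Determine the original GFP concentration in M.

Overall dilution factor = 4.011 × 15 × 3.003 × 39.98 × 25.02 = 1.81 × 10⁵.
Original = 411 nM × 1.81 × 10⁵ = 7.43 × 10⁷ nM = 0.0743 M.

0.0743 M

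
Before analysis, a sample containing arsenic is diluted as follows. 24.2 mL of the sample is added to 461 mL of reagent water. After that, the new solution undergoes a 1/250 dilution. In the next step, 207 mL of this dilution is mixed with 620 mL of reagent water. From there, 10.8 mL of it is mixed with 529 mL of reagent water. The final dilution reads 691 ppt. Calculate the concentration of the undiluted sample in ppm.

Overall dilution factor = 20.05 × 250 × 3.995 × 49.98 = 1.00 × 10⁶.
Original = 691 ppt × 1.00 × 10⁶ = 6.92 × 10⁸ ppt = 692 ppm.

692 ppm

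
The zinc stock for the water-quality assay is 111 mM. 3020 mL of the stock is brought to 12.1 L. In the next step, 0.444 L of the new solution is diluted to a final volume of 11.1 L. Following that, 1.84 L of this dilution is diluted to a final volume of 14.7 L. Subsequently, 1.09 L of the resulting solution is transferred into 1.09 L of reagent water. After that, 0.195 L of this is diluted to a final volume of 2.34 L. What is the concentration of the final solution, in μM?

Overall dilution factor = 4.007 × 25 × 7.989 × 2 × 12 = 1.92 × 10⁴.
111 mM / 1.92 × 10⁴ = 5.78 × 10⁻³ mM = 5.78 μM.

5.78 μM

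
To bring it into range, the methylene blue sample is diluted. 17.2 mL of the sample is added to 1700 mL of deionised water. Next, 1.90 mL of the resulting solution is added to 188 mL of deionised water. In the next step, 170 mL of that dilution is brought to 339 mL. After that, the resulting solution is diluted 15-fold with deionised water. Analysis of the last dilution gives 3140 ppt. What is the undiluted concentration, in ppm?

Overall dilution factor = 99.84 × 99.95 × 1.994 × 15 = 2.98 × 10⁵.
Original = 3140 ppt × 2.98 × 10⁵ = 9.37 × 10⁸ ppt = 937 ppm.

937 ppm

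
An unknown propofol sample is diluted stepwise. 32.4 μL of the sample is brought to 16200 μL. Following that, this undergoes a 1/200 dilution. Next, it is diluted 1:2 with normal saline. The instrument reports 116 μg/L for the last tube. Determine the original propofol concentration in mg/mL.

23.2 mg/mL

Overall dilution factor = 500 × 200 × 2 = 2.00 × 10⁵.
Original = 116 μg/L × 2.00 × 10⁵ = 2.32 × 10⁷ μg/L = 23.2 mg/mL.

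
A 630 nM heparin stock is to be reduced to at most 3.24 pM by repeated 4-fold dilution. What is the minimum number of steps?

Need 4ⁿ ≥ 1.94 × 10⁵, so n ≥ log(1.94 × 10⁵)/log(4) = 8.78.
Minimum whole steps: n = 9.

9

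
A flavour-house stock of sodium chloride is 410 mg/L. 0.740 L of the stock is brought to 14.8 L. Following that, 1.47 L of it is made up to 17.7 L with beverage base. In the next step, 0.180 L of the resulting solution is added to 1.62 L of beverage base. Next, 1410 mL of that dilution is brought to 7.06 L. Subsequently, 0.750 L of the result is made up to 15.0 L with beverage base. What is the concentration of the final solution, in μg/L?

1.70 μg/L

Overall dilution factor = 20 × 12.04 × 10 × 5.007 × 20 = 2.41 × 10⁵.
410 mg/L / 2.41 × 10⁵ = 1.70 × 10⁻³ mg/L = 1.70 μg/L.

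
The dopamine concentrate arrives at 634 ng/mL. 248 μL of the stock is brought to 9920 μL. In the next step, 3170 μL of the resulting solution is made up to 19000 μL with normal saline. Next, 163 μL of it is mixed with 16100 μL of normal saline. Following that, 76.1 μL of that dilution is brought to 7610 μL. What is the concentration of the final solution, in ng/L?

0.265 ng/L

Overall dilution factor = 40 × 5.994 × 99.77 × 100 = 2.39 × 10⁶.
634 ng/mL / 2.39 × 10⁶ = 2.65 × 10⁻⁴ ng/mL = 0.265 ng/L.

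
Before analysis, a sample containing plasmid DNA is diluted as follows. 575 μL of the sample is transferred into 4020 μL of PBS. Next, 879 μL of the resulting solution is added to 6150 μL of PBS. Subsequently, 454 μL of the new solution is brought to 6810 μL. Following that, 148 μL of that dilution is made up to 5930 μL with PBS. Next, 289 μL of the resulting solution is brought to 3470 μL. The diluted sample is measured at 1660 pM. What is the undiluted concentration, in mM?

Overall dilution factor = 7.991 × 7.997 × 15 × 40.07 × 12.01 = 4.61 × 10⁵.
Original = 1660 pM × 4.61 × 10⁵ = 7.66 × 10⁸ pM = 0.766 mM.

0.766 mM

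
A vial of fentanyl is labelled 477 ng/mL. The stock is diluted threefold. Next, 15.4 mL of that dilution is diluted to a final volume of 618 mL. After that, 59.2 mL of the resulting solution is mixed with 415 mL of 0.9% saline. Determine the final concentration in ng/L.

495 ng/L

Overall dilution factor = 3 × 40.13 × 8.010 = 964.
477 ng/mL / 964 = 0.495 ng/mL = 495 ng/L.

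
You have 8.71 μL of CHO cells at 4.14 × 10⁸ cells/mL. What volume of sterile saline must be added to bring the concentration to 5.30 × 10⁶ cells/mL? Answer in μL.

672 μL

V₂ = C₁V₁/C₂ = 4.14 × 10⁸ × 8.71 / 5.30 × 10⁶ = 680 μL.
Diluent to add = V₂ − V₁ = 680 − 8.71 = 672 μL.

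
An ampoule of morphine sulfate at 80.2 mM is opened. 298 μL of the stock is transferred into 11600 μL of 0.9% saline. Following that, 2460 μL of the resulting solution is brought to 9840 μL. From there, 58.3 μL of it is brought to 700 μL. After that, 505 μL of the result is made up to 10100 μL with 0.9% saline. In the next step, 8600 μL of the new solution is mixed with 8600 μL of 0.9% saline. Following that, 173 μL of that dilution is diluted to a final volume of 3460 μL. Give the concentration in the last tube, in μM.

Overall dilution factor = 39.93 × 4 × 12.01 × 20 × 2 × 20 = 1.53 × 10⁶.
80.2 mM / 1.53 × 10⁶ = 5.23 × 10⁻⁵ mM = 0.0523 μM.

0.0523 μM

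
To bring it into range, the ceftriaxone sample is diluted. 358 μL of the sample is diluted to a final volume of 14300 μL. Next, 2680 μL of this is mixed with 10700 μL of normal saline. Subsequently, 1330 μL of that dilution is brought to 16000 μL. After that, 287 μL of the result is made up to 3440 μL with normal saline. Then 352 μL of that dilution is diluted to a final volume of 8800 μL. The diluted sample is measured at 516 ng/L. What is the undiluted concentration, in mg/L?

Overall dilution factor = 39.94 × 4.993 × 12.03 × 11.99 × 25 = 7.19 × 10⁵.
Original = 516 ng/L × 7.19 × 10⁵ = 3.71 × 10⁸ ng/L = 371 mg/L.

371 mg/L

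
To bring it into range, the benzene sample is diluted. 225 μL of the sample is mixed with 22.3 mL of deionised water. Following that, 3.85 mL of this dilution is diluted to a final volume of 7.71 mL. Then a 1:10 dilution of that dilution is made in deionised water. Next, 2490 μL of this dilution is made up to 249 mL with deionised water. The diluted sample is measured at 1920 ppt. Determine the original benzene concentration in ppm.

385 ppm

Overall dilution factor = 100.1 × 2.003 × 10 × 100 = 2.00 × 10⁵.
Original = 1920 ppt × 2.00 × 10⁵ = 3.85 × 10⁸ ppt = 385 ppm.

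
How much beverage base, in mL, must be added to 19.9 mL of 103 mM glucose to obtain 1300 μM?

1300 μM = 1.30 mM.
V₂ = C₁V₁/C₂ = 103 × 19.9 / 1.30 = 1577 mL.
Diluent to add = V₂ − V₁ = 1577 − 19.9 = 1560 mL.

1560 mL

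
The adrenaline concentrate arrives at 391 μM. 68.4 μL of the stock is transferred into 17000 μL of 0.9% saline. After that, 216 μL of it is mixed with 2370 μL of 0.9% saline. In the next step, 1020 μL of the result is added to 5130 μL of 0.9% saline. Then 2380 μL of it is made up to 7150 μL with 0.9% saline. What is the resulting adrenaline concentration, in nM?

Overall dilution factor = 249.5 × 11.97 × 6.029 × 3.004 = 5.41 × 10⁴.
391 μM / 5.41 × 10⁴ = 7.23 × 10⁻³ μM = 7.23 nM.

7.23 nM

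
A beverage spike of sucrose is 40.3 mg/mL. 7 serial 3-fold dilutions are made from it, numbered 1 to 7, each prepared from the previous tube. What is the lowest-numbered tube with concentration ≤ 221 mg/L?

Tube n has concentration 40.3 mg/mL / 3ⁿ.
Need 3ⁿ ≥ 40.3 mg/mL / 221 mg/L = 182, so n ≥ 4.74.
First such tube: n = 5.

tube 5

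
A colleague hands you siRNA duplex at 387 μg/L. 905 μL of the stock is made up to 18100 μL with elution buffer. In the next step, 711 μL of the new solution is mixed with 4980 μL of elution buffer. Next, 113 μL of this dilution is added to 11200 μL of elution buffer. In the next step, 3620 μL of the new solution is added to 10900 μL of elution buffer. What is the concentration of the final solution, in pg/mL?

6.02 pg/mL

Overall dilution factor = 20 × 8.004 × 100.1 × 4.011 = 6.43 × 10⁴.
387 μg/L / 6.43 × 10⁴ = 6.02 × 10⁻³ μg/L = 6.02 pg/mL.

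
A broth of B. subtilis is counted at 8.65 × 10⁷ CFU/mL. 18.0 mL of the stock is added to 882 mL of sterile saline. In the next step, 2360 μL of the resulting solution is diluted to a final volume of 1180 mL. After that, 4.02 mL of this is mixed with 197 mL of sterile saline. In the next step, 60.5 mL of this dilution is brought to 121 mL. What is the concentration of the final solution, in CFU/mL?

Overall dilution factor = 50 × 500 × 50.00 × 2 = 2.50 × 10⁶.
8.65 × 10⁷ CFU/mL / 2.50 × 10⁶ = 34.6 CFU/mL.

34.6 CFU/mL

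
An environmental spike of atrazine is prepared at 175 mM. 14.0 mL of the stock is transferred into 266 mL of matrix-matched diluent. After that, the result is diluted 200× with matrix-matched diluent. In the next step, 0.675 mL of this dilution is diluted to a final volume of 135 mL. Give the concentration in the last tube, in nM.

Overall dilution factor = 20 × 200 × 200 = 8.00 × 10⁵.
175 mM / 8.00 × 10⁵ = 2.19 × 10⁻⁴ mM = 219 nM.

219 nM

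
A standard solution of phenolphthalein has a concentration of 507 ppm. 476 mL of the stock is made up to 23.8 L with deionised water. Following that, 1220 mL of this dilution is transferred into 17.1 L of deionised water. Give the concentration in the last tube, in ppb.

675 ppb

Overall dilution factor = 50 × 15.02 = 751.
507 ppm / 751 = 0.675 ppm = 675 ppb.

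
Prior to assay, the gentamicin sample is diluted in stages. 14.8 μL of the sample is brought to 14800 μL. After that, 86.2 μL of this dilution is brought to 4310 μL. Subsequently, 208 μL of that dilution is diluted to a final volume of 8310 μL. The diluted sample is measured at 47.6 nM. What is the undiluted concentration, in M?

0.0951 M

Overall dilution factor = 1000 × 50 × 39.95 = 2.00 × 10⁶.
Original = 47.6 nM × 2.00 × 10⁶ = 9.51 × 10⁷ nM = 0.0951 M.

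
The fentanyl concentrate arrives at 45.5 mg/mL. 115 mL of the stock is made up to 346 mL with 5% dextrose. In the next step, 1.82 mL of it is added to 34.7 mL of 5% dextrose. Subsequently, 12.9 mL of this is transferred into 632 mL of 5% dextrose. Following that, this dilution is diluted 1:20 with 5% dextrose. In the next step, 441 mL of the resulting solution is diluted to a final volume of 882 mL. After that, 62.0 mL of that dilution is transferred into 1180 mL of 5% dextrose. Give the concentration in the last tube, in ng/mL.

18.8 ng/mL

Overall dilution factor = 3.009 × 20.07 × 49.99 × 20 × 2 × 20.03 = 2.42 × 10⁶.
45.5 mg/mL / 2.42 × 10⁶ = 1.88 × 10⁻⁵ mg/mL = 18.8 ng/mL.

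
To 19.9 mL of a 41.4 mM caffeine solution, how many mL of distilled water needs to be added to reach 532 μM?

532 μM = 0.532 mM.
V₂ = C₁V₁/C₂ = 41.4 × 19.9 / 0.532 = 1549 mL.
Diluent to add = V₂ − V₁ = 1549 − 19.9 = 1530 mL.

1530 mL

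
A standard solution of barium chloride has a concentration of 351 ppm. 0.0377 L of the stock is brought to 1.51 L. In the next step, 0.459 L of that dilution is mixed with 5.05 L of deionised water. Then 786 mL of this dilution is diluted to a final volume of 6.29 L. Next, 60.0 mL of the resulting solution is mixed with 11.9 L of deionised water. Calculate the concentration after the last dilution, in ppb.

Overall dilution factor = 40.05 × 12.00 × 8.003 × 199.3 = 7.67 × 10⁵.
351 ppm / 7.67 × 10⁵ = 4.58 × 10⁻⁴ ppm = 0.458 ppb.

0.458 ppb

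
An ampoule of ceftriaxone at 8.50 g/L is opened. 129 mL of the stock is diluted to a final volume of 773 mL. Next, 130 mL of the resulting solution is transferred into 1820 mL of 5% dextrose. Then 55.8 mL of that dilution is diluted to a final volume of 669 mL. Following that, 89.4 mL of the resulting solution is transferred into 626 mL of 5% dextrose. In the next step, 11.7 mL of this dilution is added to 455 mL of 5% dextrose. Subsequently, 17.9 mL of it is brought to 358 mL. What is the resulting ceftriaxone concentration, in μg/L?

1.24 μg/L

Overall dilution factor = 5.992 × 15 × 11.99 × 8.002 × 39.89 × 20 = 6.88 × 10⁶.
8.50 g/L / 6.88 × 10⁶ = 1.24 × 10⁻⁶ g/L = 1.24 μg/L.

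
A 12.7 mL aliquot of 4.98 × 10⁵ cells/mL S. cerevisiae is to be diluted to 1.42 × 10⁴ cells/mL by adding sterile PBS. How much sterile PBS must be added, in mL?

433 mL

V₂ = C₁V₁/C₂ = 4.98 × 10⁵ × 12.7 / 1.42 × 10⁴ = 445 mL.
Diluent to add = V₂ − V₁ = 445 − 12.7 = 433 mL.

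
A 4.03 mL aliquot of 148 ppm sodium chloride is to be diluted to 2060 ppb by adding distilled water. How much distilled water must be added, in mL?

2060 ppb = 2.06 ppm.
V₂ = C₁V₁/C₂ = 148 × 4.03 / 2.06 = 290 mL.
Diluent to add = V₂ − V₁ = 290 − 4.03 = 286 mL.

286 mL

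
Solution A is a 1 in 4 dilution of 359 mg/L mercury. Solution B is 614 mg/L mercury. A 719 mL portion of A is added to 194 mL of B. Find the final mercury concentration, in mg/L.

C_A = 359 mg/L / 4 = 89.8 mg/L.
C_mix = (C_A·V_A + C_B·V_B)/(V_A + V_B) = (89.8×719 + 614×194) / 913.0 = 201 mg/L.

201 mg/L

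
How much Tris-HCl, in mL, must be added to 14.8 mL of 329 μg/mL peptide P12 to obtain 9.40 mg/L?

9.40 mg/L = 9.40 μg/mL.
V₂ = C₁V₁/C₂ = 329 × 14.8 / 9.40 = 518 mL.
Diluent to add = V₂ − V₁ = 518 − 14.8 = 503 mL.

503 mL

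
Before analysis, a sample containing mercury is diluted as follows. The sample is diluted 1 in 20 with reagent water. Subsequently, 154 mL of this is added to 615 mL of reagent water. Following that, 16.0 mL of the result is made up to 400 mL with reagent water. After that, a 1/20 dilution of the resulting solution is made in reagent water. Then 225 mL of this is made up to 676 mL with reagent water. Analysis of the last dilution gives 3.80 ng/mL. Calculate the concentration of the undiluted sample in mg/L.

570 mg/L

Overall dilution factor = 20 × 4.994 × 25 × 20 × 3.004 = 1.50 × 10⁵.
Original = 3.80 ng/mL × 1.50 × 10⁵ = 5.70 × 10⁵ ng/mL = 570 mg/L.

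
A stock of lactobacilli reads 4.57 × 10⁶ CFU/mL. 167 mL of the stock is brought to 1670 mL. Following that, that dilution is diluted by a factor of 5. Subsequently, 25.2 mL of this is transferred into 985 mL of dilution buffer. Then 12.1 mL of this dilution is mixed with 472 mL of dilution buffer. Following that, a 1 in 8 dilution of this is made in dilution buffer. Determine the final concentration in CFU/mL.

7.12 CFU/mL

Overall dilution factor = 10 × 5 × 40.09 × 40.01 × 8 = 6.42 × 10⁵.
4.57 × 10⁶ CFU/mL / 6.42 × 10⁵ = 7.12 CFU/mL.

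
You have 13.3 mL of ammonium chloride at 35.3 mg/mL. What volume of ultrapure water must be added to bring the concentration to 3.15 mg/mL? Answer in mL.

136 mL

V₂ = C₁V₁/C₂ = 35.3 × 13.3 / 3.15 = 149 mL.
Diluent to add = V₂ − V₁ = 149 − 13.3 = 136 mL.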